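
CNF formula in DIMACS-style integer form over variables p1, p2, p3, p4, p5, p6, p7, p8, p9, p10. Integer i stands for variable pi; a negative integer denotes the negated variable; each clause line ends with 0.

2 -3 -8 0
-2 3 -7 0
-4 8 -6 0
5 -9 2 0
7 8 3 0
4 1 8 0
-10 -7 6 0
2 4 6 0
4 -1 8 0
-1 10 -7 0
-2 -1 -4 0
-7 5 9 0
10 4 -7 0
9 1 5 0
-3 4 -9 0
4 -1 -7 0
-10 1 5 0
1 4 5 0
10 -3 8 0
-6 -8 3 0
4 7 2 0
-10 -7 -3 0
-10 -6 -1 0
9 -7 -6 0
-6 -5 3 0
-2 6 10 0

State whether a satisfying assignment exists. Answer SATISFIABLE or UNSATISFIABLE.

Try p1 = False.
Try p2 = False.
Try p3 = True.
  then p8 is forced to False.
  then p4 is forced to True.
  then p6 is forced to False.
  then p10 is forced to True.
  then p7 is forced to False.
  then p5 is forced to True.
p9 is now unconstrained; take p9 = True.
Every clause has at least one true literal under this assignment.
So p1=0, p2=0, p3=1, p4=1, p5=1, p6=0, p7=0, p8=0, p9=1, p10=1 is a satisfying assignment.

SATISFIABLE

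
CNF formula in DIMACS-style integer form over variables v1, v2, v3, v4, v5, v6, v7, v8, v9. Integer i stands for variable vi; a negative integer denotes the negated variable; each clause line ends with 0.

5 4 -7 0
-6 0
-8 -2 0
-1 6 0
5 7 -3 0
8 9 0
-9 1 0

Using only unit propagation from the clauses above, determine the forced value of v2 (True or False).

(NOT v6) stands alone — v6 = False.
In (NOT v1 OR v6), v6 is now false; NOT v1 must hold, so v1 = False.
(v1 OR NOT v9) with v1 = False leaves only NOT v9, so v9 = False.
(v8 OR v9) with v9 = False leaves only v8, so v8 = True.
In (NOT v8 OR NOT v2), NOT v8 is now false; NOT v2 must hold, so v2 = False.

False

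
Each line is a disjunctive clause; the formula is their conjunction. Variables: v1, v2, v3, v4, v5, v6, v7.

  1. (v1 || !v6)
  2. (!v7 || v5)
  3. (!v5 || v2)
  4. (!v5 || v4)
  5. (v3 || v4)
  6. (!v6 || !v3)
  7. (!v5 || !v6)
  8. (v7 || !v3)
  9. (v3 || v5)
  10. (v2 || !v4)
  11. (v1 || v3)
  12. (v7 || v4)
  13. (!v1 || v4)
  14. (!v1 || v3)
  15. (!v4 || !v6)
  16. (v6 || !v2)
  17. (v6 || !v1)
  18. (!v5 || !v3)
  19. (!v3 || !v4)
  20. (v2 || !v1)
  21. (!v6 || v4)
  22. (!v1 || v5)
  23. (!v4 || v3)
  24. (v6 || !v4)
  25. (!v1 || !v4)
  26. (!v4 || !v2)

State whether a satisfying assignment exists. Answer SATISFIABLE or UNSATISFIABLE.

UNSATISFIABLE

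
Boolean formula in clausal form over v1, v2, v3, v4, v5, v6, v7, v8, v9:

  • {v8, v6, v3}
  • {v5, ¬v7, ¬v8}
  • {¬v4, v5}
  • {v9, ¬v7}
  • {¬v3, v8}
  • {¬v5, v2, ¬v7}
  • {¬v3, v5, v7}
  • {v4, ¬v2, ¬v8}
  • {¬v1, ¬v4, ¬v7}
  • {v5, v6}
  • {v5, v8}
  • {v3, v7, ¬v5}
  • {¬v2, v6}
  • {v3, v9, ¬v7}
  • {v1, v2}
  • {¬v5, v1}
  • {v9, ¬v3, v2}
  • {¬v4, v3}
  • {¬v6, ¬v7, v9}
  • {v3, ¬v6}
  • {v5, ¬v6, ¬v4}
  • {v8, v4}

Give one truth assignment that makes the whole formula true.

v1=1, v2=1, v3=1, v4=1, v5=1, v6=1, v7=0, v8=1, v9=0

Check each clause:
  1. {v6, v3, v8} — v8 is true.
  2. {v5, ¬v7, ¬v8} — ¬v7 is true.
  3. {v5, ¬v4} — v5 is true.
  4. {¬v7, v9} — ¬v7 is true.
  5. {¬v3, v8} — v8 is true.
  6. {¬v7, ¬v5, v2} — ¬v7 is true.
  7. {¬v3, v5, v7} — v5 is true.
  8. {¬v2, ¬v8, v4} — v4 is true.
  9. {¬v7, ¬v4, ¬v1} — ¬v7 is true.
  10. {v6, v5} — v5 is true.
  11. {v5, v8} — v8 is true.
  12. {v7, ¬v5, v3} — v3 is true.
  13. {¬v2, v6} — v6 is true.
  14. {v3, ¬v7, v9} — v3 is true.
  15. {v2, v1} — v1 is true.
  16. {¬v5, v1} — v1 is true.
  17. {v9, v2, ¬v3} — v2 is true.
  18. {¬v4, v3} — v3 is true.
  19. {v9, ¬v7, ¬v6} — ¬v7 is true.
  20. {v3, ¬v6} — v3 is true.
  21. {v5, ¬v6, ¬v4} — v5 is true.
  22. {v4, v8} — v8 is true.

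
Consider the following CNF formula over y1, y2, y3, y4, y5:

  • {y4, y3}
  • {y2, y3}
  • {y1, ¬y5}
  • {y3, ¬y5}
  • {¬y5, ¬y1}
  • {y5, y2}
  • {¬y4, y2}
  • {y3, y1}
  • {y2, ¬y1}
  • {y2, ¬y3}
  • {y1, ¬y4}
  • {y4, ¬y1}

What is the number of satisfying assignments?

3

The models are:
  y1=0 y2=1 y3=1 y4=0 y5=0
  y1=1 y2=1 y3=0 y4=1 y5=0
  y1=1 y2=1 y3=1 y4=1 y5=0
Count: 3.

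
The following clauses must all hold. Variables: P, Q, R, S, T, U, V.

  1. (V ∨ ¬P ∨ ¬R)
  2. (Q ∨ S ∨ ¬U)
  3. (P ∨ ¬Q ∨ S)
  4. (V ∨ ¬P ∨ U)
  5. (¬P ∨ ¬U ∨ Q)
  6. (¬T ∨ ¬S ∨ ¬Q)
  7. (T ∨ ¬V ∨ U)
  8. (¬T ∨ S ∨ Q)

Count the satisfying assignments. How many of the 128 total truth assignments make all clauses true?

Split on Q, then P.
  Q=T, P=T: 11 of the 32 assignments to (R,S,T,U,V) work.
  Q=T, P=F: R free; 3 ways for (S,T,U,V) × 2^1 = 6.
  Q=F, P=T: remaining (R,S,T,U,V) ∈ {(F,T,T,F,T); (T,T,T,F,T)} — 2.
  Q=F, P=F: R free; 8 ways for (S,T,U,V) × 2^1 = 16.
Total: 11 + 6 + 2 + 16 = 35.

35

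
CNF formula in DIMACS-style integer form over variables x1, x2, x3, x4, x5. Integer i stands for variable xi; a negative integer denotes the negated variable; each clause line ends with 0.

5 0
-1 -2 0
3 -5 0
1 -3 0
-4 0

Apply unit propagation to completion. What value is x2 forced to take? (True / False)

False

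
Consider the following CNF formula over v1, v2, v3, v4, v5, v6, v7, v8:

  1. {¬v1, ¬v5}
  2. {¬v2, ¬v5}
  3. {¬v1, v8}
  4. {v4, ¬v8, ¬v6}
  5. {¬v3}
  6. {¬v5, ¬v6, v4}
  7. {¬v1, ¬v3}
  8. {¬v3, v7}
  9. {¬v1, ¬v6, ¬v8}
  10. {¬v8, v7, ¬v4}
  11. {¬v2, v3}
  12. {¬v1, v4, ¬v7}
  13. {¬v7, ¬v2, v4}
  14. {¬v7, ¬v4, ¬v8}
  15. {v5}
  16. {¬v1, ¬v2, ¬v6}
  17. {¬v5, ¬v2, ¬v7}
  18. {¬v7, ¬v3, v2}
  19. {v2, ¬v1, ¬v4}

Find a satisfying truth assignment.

v1=F, v2=F, v3=F, v4=T, v5=T, v6=F, v7=F, v8=F

Check each clause:
  1. {¬v1, ¬v5} — ¬v1 is true.
  2. {¬v2, ¬v5} — ¬v2 is true.
  3. {¬v1, v8} — ¬v1 is true.
  4. {¬v8, ¬v6, v4} — ¬v8 is true.
  5. {¬v3} — ¬v3 is true.
  6. {¬v5, ¬v6, v4} — ¬v6 is true.
  7. {¬v3, ¬v1} — ¬v3 is true.
  8. {¬v3, v7} — ¬v3 is true.
  9. {¬v1, ¬v6, ¬v8} — ¬v8 is true.
  10. {v7, ¬v8, ¬v4} — ¬v8 is true.
  11. {¬v2, v3} — ¬v2 is true.
  12. {v4, ¬v7, ¬v1} — ¬v7 is true.
  13. {¬v2, ¬v7, v4} — ¬v7 is true.
  14. {¬v8, ¬v7, ¬v4} — ¬v8 is true.
  15. {v5} — v5 is true.
  16. {¬v2, ¬v1, ¬v6} — ¬v6 is true.
  17. {¬v5, ¬v2, ¬v7} — ¬v7 is true.
  18. {v2, ¬v7, ¬v3} — ¬v7 is true.
  19. {v2, ¬v1, ¬v4} — ¬v1 is true.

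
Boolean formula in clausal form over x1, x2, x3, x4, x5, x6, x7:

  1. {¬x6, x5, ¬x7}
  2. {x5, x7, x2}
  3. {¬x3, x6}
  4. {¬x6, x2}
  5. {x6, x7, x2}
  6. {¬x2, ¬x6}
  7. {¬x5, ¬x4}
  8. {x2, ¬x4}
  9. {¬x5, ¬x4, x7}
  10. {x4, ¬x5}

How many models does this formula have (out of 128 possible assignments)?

10

Case analysis on x2 and x5:
  x2=1, x5=1: a clause becomes empty — 0.
  x2=1, x5=0: forces x3=0; x6=0; x1, x4, x7 free → 2^3 = 8.
  x2=0, x5=1: a clause becomes empty — 0.
  x2=0, x5=0: remaining (x1,x3,x4,x6,x7) ∈ {(0,0,0,0,1); (1,0,0,0,1)} — 2.
Total: 0 + 8 + 0 + 2 = 10.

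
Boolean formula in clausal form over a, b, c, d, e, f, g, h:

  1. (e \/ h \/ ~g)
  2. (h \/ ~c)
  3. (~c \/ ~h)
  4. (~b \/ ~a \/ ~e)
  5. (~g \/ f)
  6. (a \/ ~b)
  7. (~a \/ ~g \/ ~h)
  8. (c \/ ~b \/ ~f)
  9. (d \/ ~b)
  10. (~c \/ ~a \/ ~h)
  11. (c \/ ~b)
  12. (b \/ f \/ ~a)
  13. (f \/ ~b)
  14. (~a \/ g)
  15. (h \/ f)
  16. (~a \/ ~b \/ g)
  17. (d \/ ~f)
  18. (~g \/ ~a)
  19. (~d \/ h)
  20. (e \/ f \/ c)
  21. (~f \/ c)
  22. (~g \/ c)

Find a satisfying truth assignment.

a=0, b=0, c=0, d=1, e=1, f=0, g=0, h=1

Check each clause:
  1. (e \/ ~g \/ h) — h is true.
  2. (h \/ ~c) — h is true.
  3. (~c \/ ~h) — ~c is true.
  4. (~b \/ ~e \/ ~a) — ~b is true.
  5. (~g \/ f) — ~g is true.
  6. (a \/ ~b) — ~b is true.
  7. (~h \/ ~a \/ ~g) — ~g is true.
  8. (~f \/ ~b \/ c) — ~f is true.
  9. (d \/ ~b) — d is true.
  10. (~a \/ ~c \/ ~h) — ~c is true.
  11. (c \/ ~b) — ~b is true.
  12. (f \/ ~a \/ b) — ~a is true.
  13. (~b \/ f) — ~b is true.
  14. (~a \/ g) — ~a is true.
  15. (f \/ h) — h is true.
  16. (~a \/ g \/ ~b) — ~a is true.
  17. (~f \/ d) — ~f is true.
  18. (~g \/ ~a) — ~g is true.
  19. (h \/ ~d) — h is true.
  20. (f \/ e \/ c) — e is true.
  21. (~f \/ c) — ~f is true.
  22. (c \/ ~g) — ~g is true.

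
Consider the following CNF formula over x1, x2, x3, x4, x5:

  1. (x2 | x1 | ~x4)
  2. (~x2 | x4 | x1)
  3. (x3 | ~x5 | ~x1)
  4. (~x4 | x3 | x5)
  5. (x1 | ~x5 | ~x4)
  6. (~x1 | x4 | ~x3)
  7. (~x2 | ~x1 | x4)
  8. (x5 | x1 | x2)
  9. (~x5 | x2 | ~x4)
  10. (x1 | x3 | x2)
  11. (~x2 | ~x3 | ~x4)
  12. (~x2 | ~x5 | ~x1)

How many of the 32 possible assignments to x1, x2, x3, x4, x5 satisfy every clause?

The models are:
  x1=0 x2=0 x3=1 x4=0 x5=1
  x1=1 x2=0 x3=0 x4=0 x5=0
  x1=1 x2=0 x3=1 x4=1 x5=0
Count: 3.

3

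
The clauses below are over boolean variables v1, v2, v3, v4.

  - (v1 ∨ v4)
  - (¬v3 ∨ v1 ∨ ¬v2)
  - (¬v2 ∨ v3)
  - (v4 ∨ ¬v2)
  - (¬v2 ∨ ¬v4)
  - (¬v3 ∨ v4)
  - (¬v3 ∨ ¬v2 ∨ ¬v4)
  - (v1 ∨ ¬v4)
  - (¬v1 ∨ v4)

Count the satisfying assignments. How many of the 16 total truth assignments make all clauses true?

2

Satisfying assignments:
  v1=1 v2=0 v3=0 v4=1
  v1=1 v2=0 v3=1 v4=1
Count: 2.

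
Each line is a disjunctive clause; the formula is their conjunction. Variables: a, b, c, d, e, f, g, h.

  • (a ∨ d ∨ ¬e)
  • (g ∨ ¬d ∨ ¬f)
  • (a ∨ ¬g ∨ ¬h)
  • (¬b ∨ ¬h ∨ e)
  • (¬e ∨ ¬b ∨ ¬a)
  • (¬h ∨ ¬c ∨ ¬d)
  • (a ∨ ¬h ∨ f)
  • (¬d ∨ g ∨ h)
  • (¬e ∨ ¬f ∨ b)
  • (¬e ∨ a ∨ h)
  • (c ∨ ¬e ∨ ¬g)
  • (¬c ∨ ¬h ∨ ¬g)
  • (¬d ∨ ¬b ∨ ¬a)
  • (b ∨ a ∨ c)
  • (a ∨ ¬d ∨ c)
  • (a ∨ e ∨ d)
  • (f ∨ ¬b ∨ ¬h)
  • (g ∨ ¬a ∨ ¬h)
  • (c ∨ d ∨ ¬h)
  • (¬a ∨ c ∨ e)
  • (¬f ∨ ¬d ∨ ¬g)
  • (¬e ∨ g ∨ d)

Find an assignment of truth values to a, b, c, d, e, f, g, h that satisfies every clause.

Set a = False and propagate.
Try b = False.
  then c is forced to True.
Branch on d: take d = True.
  then h is forced to False.
  then g is forced to True.
  then e is forced to False.
  then f is forced to False.
Every clause has at least one true literal under this assignment.
Check each clause:
  1. (a ∨ ¬e ∨ d) — ¬e is true.
  2. (g ∨ ¬d ∨ ¬f) — ¬f is true.
  3. (a ∨ ¬g ∨ ¬h) — ¬h is true.
  4. (¬h ∨ ¬b ∨ e) — ¬h is true.
  5. (¬e ∨ ¬a ∨ ¬b) — ¬e is true.
  6. (¬c ∨ ¬h ∨ ¬d) — ¬h is true.
  7. (¬h ∨ f ∨ a) — ¬h is true.
  8. (¬d ∨ g ∨ h) — g is true.
  9. (b ∨ ¬f ∨ ¬e) — ¬f is true.
  10. (h ∨ a ∨ ¬e) — ¬e is true.
  11. (¬g ∨ c ∨ ¬e) — c is true.
  12. (¬g ∨ ¬h ∨ ¬c) — ¬h is true.
  13. (¬a ∨ ¬b ∨ ¬d) — ¬a is true.
  14. (b ∨ a ∨ c) — c is true.
  15. (a ∨ c ∨ ¬d) — c is true.
  16. (e ∨ a ∨ d) — d is true.
  17. (¬b ∨ f ∨ ¬h) — ¬h is true.
  18. (g ∨ ¬h ∨ ¬a) — ¬h is true.
  19. (d ∨ c ∨ ¬h) — ¬h is true.
  20. (¬a ∨ e ∨ c) — c is true.
  21. (¬g ∨ ¬f ∨ ¬d) — ¬f is true.
  22. (g ∨ ¬e ∨ d) — ¬e is true.

a = False, b = False, c = True, d = True, e = False, f = False, g = True, h = False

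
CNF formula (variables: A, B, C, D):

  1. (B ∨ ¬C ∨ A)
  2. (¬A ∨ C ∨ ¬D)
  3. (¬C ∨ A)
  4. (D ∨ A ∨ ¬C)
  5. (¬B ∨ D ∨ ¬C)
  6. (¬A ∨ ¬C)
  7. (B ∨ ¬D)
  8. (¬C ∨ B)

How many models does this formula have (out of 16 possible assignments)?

The models are:
  A=0 B=0 C=0 D=0
  A=0 B=1 C=0 D=0
  A=0 B=1 C=0 D=1
  A=1 B=0 C=0 D=0
  A=1 B=1 C=0 D=0
Count: 5.

5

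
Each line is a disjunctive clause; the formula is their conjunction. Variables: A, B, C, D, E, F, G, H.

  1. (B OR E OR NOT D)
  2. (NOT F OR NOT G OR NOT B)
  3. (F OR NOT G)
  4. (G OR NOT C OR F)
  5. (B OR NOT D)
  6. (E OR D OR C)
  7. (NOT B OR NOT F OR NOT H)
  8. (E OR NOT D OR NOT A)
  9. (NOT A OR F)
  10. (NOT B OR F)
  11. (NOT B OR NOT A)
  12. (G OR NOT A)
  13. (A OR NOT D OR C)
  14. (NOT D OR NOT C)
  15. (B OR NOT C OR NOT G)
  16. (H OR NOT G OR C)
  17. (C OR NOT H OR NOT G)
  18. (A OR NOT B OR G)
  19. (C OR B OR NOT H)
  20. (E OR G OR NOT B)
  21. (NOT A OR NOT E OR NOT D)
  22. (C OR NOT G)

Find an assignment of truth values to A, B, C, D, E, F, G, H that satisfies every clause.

Branch on A: take A = False.
Try B = False.
  then D is forced to False.
For the remaining variables, C = False, E = True, F = False, G = False, H = False works.
Every clause has at least one true literal under this assignment.
Check each clause:
  1. (NOT D OR B OR E) — NOT D is true.
  2. (NOT F OR NOT G OR NOT B) — NOT G is true.
  3. (F OR NOT G) — NOT G is true.
  4. (F OR G OR NOT C) — NOT C is true.
  5. (B OR NOT D) — NOT D is true.
  6. (E OR C OR D) — E is true.
  7. (NOT F OR NOT B OR NOT H) — NOT H is true.
  8. (E OR NOT D OR NOT A) — NOT D is true.
  9. (NOT A OR F) — NOT A is true.
  10. (F OR NOT B) — NOT B is true.
  11. (NOT A OR NOT B) — NOT A is true.
  12. (G OR NOT A) — NOT A is true.
  13. (C OR A OR NOT D) — NOT D is true.
  14. (NOT D OR NOT C) — NOT D is true.
  15. (NOT G OR NOT C OR B) — NOT G is true.
  16. (C OR H OR NOT G) — NOT G is true.
  17. (C OR NOT G OR NOT H) — NOT H is true.
  18. (NOT B OR G OR A) — NOT B is true.
  19. (B OR NOT H OR C) — NOT H is true.
  20. (NOT B OR E OR G) — E is true.
  21. (NOT A OR NOT E OR NOT D) — NOT D is true.
  22. (C OR NOT G) — NOT G is true.

A = F  B = F  C = F  D = F  E = T  F = F  G = F  H = F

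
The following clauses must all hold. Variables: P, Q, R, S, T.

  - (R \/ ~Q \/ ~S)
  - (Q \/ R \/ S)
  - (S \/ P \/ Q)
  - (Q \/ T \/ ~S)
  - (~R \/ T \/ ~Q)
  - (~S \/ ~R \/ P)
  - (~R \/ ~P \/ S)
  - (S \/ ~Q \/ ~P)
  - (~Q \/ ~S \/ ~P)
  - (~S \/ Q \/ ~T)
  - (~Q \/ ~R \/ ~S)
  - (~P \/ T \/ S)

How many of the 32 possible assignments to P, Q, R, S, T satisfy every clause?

3

Satisfying assignments:
  P=0 Q=1 R=0 S=0 T=0
  P=0 Q=1 R=0 S=0 T=1
  P=0 Q=1 R=1 S=0 T=1
Count: 3.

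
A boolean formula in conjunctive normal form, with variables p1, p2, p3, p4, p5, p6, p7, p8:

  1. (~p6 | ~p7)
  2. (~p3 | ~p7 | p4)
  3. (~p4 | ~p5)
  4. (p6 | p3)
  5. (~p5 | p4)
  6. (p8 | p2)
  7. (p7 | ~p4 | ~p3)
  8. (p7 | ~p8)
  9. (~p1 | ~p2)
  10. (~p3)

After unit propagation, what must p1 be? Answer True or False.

False

(~p3) stands alone — p3 = False.
(p6 | p3) with p3 = False leaves only p6, so p6 = True.
From (~p7 | ~p6) and p6 = True: p7 = False.
(p7 | ~p8) with p7 = False leaves only ~p8, so p8 = False.
In (p8 | p2), p8 is now false; p2 must hold, so p2 = True.
(~p1 | ~p2): since p2 = True, the clause reduces to (~p1). p1 = False.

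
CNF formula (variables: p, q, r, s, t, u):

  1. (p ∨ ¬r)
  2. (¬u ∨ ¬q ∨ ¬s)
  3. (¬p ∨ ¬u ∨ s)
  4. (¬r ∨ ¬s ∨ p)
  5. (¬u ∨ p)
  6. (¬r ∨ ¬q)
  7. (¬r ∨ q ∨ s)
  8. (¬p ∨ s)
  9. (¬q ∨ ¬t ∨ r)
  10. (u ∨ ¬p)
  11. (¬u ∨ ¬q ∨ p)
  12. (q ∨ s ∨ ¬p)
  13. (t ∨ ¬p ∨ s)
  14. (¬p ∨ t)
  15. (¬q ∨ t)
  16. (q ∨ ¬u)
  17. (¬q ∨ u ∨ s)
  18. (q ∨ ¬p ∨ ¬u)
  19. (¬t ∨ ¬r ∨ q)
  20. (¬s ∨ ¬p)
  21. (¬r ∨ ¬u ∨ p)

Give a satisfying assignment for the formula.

p=F  q=F  r=F  s=F  t=T  u=F

Try p = False.
  then r is forced to False.
  then u is forced to False.
Try q = False.
s, t are now unconstrained; take s = False, t = True.
Every clause has at least one true literal under this assignment.
Check each clause:
  1. (¬r ∨ p) — ¬r is true.
  2. (¬u ∨ ¬s ∨ ¬q) — ¬u is true.
  3. (¬u ∨ s ∨ ¬p) — ¬u is true.
  4. (¬s ∨ p ∨ ¬r) — ¬s is true.
  5. (p ∨ ¬u) — ¬u is true.
  6. (¬r ∨ ¬q) — ¬r is true.
  7. (s ∨ ¬r ∨ q) — ¬r is true.
  8. (s ∨ ¬p) — ¬p is true.
  9. (¬q ∨ r ∨ ¬t) — ¬q is true.
  10. (u ∨ ¬p) — ¬p is true.
  11. (p ∨ ¬q ∨ ¬u) — ¬u is true.
  12. (¬p ∨ q ∨ s) — ¬p is true.
  13. (s ∨ ¬p ∨ t) — t is true.
  14. (¬p ∨ t) — t is true.
  15. (t ∨ ¬q) — t is true.
  16. (q ∨ ¬u) — ¬u is true.
  17. (s ∨ u ∨ ¬q) — ¬q is true.
  18. (¬p ∨ ¬u ∨ q) — ¬u is true.
  19. (q ∨ ¬r ∨ ¬t) — ¬r is true.
  20. (¬p ∨ ¬s) — ¬s is true.
  21. (¬u ∨ p ∨ ¬r) — ¬u is true.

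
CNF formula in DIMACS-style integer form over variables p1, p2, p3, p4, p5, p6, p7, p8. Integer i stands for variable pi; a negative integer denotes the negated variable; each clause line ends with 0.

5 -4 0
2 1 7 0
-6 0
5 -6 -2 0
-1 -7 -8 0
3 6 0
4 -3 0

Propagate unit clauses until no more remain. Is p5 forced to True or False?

True

(~p6) stands alone — p6 = False.
In (p6 \/ p3), p6 is now false; p3 must hold, so p3 = True.
From (p4 \/ ~p3) and p3 = True: p4 = True.
(~p4 \/ p5): since p4 = True, the clause reduces to (p5). p5 = True.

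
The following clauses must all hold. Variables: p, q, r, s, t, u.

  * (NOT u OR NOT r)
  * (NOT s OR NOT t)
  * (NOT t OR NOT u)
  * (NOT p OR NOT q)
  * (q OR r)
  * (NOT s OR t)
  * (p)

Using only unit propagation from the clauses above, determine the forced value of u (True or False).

(p) is a unit clause: p = True.
From (NOT p OR NOT q) and p = True: q = False.
(q OR r): since q = False, the clause reduces to (r). r = True.
In (NOT r OR NOT u), NOT r is now false; NOT u must hold, so u = False.

False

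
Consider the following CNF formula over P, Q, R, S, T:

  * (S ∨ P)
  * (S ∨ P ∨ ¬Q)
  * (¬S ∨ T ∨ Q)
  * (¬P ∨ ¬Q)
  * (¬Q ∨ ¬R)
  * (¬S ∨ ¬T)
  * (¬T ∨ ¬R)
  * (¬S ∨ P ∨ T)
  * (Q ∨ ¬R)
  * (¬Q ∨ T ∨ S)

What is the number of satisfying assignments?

2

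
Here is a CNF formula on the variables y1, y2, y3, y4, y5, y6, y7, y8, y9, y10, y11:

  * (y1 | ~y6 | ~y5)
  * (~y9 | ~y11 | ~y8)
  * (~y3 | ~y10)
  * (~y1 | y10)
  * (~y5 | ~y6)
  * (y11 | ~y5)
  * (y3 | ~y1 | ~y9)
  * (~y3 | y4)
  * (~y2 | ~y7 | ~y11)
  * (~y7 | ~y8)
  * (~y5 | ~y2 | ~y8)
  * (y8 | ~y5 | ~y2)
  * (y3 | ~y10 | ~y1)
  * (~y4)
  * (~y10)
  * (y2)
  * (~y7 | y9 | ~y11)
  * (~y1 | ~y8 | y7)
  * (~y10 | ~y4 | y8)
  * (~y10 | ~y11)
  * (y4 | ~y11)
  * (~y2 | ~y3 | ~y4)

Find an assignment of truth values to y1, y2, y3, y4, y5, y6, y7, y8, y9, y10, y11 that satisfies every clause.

y1=F, y2=T, y3=F, y4=F, y5=F, y6=F, y7=F, y8=F, y9=F, y10=F, y11=F

Check each clause:
  1. (~y6 | ~y5 | y1) — ~y6 is true.
  2. (~y11 | ~y9 | ~y8) — ~y8 is true.
  3. (~y10 | ~y3) — ~y3 is true.
  4. (~y1 | y10) — ~y1 is true.
  5. (~y5 | ~y6) — ~y6 is true.
  6. (~y5 | y11) — ~y5 is true.
  7. (~y9 | y3 | ~y1) — ~y1 is true.
  8. (~y3 | y4) — ~y3 is true.
  9. (~y7 | ~y2 | ~y11) — ~y7 is true.
  10. (~y8 | ~y7) — ~y8 is true.
  11. (~y2 | ~y8 | ~y5) — ~y8 is true.
  12. (~y2 | ~y5 | y8) — ~y5 is true.
  13. (y3 | ~y1 | ~y10) — ~y10 is true.
  14. (~y4) — ~y4 is true.
  15. (~y10) — ~y10 is true.
  16. (y2) — y2 is true.
  17. (y9 | ~y11 | ~y7) — ~y11 is true.
  18. (~y8 | y7 | ~y1) — ~y8 is true.
  19. (~y10 | y8 | ~y4) — ~y4 is true.
  20. (~y11 | ~y10) — ~y11 is true.
  21. (y4 | ~y11) — ~y11 is true.
  22. (~y3 | ~y4 | ~y2) — ~y4 is true.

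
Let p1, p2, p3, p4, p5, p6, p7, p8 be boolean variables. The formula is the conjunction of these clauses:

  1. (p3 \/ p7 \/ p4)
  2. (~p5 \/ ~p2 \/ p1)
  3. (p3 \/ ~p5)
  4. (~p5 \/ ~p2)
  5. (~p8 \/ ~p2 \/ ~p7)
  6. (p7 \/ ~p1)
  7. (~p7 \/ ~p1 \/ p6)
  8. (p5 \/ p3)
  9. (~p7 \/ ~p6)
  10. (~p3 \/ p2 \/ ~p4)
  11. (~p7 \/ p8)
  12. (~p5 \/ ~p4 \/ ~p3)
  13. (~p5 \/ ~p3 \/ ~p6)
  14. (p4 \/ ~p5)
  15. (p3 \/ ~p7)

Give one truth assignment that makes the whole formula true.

Branch on p1: take p1 = False.
Set p2 = True and propagate.
  then p5 is forced to False.
  then p3 is forced to True.
Try p6 = False.
For the remaining variables, p4 = True, p7 = False, p8 = False works.

p1=0, p2=1, p3=1, p4=1, p5=0, p6=0, p7=0, p8=0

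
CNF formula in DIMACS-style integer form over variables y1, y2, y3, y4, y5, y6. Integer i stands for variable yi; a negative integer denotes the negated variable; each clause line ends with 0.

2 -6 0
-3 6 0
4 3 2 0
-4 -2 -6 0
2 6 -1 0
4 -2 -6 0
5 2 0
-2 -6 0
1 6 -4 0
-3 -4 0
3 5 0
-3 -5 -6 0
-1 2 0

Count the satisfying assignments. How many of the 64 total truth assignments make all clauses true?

The models are:
  y1=F y2=T y3=F y4=F y5=T y6=F
  y1=T y2=T y3=F y4=F y5=T y6=F
  y1=T y2=T y3=F y4=T y5=T y6=F
Count: 3.

3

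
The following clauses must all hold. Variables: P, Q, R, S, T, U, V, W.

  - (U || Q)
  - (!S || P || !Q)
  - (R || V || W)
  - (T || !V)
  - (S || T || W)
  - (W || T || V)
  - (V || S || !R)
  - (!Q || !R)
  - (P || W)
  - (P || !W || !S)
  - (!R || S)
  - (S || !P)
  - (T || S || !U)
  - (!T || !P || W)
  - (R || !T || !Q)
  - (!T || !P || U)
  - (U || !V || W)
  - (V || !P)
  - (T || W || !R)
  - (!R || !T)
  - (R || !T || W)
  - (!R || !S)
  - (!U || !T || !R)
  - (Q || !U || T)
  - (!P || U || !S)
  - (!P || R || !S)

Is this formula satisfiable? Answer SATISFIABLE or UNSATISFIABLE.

Set P = False and propagate.
  then W is forced to True.
  then S is forced to False.
  then R is forced to False.
Branch on Q: take Q = True.
  then T is forced to False.
  then V is forced to False.
  then U is forced to False.
Every clause has at least one true literal under this assignment.
So P=F, Q=T, R=F, S=F, T=F, U=F, V=F, W=T is a satisfying assignment.

SATISFIABLE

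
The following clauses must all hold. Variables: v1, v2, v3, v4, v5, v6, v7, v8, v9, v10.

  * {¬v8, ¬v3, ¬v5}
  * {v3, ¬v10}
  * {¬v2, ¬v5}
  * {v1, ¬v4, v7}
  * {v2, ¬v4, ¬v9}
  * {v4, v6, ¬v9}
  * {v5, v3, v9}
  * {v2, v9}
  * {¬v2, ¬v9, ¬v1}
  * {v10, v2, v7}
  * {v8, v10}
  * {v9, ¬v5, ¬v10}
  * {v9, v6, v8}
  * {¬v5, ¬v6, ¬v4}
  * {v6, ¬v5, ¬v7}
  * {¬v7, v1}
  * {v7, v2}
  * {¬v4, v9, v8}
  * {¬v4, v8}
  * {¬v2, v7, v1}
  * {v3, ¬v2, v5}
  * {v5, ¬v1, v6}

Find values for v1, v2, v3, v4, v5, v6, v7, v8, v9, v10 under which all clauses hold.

Set v1 = True and propagate.
For the remaining variables, v2 = True, v3 = True, v4 = False, v5 = False, v6 = True, v7 = False, v8 = False, v9 = False, v10 = True works.
Every clause has at least one true literal under this assignment.

v1 = True  v2 = True  v3 = True  v4 = False  v5 = False  v6 = True  v7 = False  v8 = False  v9 = False  v10 = True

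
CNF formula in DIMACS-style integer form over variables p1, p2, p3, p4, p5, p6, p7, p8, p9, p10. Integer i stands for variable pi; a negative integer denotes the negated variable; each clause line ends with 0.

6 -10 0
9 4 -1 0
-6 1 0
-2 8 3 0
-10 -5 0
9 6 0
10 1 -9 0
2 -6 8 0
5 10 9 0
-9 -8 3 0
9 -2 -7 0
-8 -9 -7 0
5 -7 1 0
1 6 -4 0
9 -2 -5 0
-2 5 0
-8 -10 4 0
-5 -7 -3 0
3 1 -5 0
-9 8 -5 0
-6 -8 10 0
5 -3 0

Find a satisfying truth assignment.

p1 = True, p2 = False, p3 = False, p4 = False, p5 = False, p6 = False, p7 = False, p8 = False, p9 = True, p10 = False

Check each clause:
  1. (~p10 \/ p6) — ~p10 is true.
  2. (p9 \/ p4 \/ ~p1) — p9 is true.
  3. (~p6 \/ p1) — p1 is true.
  4. (p3 \/ p8 \/ ~p2) — ~p2 is true.
  5. (~p10 \/ ~p5) — ~p5 is true.
  6. (p9 \/ p6) — p9 is true.
  7. (p10 \/ p1 \/ ~p9) — p1 is true.
  8. (p2 \/ p8 \/ ~p6) — ~p6 is true.
  9. (p9 \/ p10 \/ p5) — p9 is true.
  10. (~p8 \/ p3 \/ ~p9) — ~p8 is true.
  11. (p9 \/ ~p7 \/ ~p2) — p9 is true.
  12. (~p7 \/ ~p9 \/ ~p8) — ~p8 is true.
  13. (~p7 \/ p1 \/ p5) — ~p7 is true.
  14. (~p4 \/ p1 \/ p6) — p1 is true.
  15. (~p5 \/ p9 \/ ~p2) — p9 is true.
  16. (p5 \/ ~p2) — ~p2 is true.
  17. (~p10 \/ p4 \/ ~p8) — ~p8 is true.
  18. (~p5 \/ ~p3 \/ ~p7) — ~p7 is true.
  19. (~p5 \/ p1 \/ p3) — p1 is true.
  20. (p8 \/ ~p9 \/ ~p5) — ~p5 is true.
  21. (~p8 \/ ~p6 \/ p10) — ~p8 is true.
  22. (p5 \/ ~p3) — ~p3 is true.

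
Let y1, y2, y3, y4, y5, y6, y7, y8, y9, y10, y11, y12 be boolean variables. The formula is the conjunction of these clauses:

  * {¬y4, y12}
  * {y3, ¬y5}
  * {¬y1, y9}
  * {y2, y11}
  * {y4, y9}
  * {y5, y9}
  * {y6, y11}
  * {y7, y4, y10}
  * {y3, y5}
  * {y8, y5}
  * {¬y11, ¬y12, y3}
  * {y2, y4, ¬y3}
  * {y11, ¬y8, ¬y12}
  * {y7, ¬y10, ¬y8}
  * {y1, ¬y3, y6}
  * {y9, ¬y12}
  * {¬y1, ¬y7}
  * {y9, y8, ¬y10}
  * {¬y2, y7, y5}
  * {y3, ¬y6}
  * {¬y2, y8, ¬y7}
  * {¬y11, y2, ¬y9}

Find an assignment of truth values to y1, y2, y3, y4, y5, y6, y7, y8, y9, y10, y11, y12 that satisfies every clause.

Branch on y1: take y1 = True.
  then y9 is forced to True.
  then y7 is forced to False.
Set y2 = True and propagate.
  then y5 is forced to True.
  then y3 is forced to True.
Set y4 = True and propagate.
  then y12 is forced to True.
The remaining clauses are satisfied by y6 = False, y8 = False, y10 = False, y11 = True.

y1=T, y2=T, y3=T, y4=T, y5=T, y6=F, y7=F, y8=F, y9=T, y10=F, y11=T, y12=T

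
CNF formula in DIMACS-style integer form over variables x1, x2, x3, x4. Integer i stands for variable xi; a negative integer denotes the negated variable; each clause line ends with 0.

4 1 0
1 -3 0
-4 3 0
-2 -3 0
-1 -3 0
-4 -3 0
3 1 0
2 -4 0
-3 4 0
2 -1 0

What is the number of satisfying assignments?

Satisfying assignments:
  x1=1 x2=1 x3=0 x4=0
That's 1 in total.

1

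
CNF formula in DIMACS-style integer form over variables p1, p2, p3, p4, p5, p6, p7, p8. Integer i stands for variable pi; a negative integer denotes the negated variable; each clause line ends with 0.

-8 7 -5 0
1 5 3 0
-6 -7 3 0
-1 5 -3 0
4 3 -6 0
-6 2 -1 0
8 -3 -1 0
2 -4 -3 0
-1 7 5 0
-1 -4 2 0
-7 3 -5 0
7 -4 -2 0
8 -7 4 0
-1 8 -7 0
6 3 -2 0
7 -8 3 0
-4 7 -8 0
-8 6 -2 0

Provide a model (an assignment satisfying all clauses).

p1=F  p2=F  p3=T  p4=F  p5=F  p6=T  p7=T  p8=T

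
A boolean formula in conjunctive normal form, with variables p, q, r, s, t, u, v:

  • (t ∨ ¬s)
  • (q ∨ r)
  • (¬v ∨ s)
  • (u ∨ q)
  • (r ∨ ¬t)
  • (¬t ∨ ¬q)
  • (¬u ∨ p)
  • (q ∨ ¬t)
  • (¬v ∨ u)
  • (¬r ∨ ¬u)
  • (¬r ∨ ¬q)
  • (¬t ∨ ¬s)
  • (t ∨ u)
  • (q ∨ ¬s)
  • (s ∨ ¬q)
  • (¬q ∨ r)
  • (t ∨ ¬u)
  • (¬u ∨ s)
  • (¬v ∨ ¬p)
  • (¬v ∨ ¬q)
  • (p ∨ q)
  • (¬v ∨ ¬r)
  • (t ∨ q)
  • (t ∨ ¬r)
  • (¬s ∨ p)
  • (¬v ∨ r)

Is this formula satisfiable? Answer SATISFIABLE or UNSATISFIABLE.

UNSATISFIABLE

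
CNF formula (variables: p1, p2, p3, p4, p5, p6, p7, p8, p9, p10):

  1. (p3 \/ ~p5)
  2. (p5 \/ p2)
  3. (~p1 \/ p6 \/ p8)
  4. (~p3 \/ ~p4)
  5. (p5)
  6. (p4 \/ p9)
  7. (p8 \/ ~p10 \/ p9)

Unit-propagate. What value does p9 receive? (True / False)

(p5) stands alone — p5 = True.
(~p5 \/ p3) with p5 = True leaves only p3, so p3 = True.
(~p4 \/ ~p3): since p3 = True, the clause reduces to (~p4). p4 = False.
From (p4 \/ p9) and p4 = False: p9 = True.

True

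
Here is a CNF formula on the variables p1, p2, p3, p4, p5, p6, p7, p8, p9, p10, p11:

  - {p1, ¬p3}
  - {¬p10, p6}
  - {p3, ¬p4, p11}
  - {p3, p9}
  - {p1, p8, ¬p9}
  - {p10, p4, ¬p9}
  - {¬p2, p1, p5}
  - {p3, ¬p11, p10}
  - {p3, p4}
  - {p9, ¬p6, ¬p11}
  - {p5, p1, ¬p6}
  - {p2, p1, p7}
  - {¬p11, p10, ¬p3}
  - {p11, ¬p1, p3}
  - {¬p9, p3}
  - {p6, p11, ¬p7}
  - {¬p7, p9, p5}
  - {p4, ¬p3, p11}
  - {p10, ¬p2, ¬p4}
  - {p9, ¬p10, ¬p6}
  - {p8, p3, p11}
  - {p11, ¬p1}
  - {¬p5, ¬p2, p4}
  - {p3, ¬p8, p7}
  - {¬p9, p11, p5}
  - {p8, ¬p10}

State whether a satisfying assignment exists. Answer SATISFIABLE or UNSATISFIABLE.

SATISFIABLE

Branch on p1: take p1 = True.
  then p11 is forced to True.
Try p2 = False.
Set p3 = True and propagate.
  then p10 is forced to True.
  then p6 is forced to True.
  then p9 is forced to True.
  then p8 is forced to True.
p4, p5, p7 are now unconstrained; take p4 = True, p5 = False, p7 = True.
So p1 = True  p2 = False  p3 = True  p4 = True  p5 = False  p6 = True  p7 = True  p8 = True  p9 = True  p10 = True  p11 = True is a satisfying assignment.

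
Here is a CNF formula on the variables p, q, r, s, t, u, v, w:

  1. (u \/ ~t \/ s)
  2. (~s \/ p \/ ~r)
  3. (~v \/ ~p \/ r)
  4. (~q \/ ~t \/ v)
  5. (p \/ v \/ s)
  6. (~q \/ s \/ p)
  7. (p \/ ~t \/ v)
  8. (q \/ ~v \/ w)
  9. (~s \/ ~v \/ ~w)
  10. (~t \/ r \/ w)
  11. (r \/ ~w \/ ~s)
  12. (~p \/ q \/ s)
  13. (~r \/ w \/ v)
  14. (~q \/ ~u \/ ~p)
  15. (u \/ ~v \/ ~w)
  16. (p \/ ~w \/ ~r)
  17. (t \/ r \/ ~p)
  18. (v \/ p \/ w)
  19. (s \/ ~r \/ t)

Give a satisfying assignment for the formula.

Set p = False and propagate.
The remaining clauses are satisfied by q = False, r = False, s = False, t = False, u = True, v = True, w = True.
Every clause has at least one true literal under this assignment.

p=F  q=F  r=F  s=F  t=F  u=T  v=T  w=T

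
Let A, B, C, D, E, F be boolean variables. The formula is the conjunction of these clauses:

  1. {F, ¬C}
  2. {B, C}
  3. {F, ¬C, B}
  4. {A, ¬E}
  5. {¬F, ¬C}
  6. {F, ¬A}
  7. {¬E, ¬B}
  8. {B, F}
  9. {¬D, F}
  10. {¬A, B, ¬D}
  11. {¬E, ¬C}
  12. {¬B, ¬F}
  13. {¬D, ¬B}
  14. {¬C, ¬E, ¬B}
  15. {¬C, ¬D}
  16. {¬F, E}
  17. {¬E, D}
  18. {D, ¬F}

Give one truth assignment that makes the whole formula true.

A=0  B=1  C=0  D=0  E=0  F=0

Check each clause:
  1. {F, ¬C} — ¬C is true.
  2. {C, B} — B is true.
  3. {¬C, B, F} — B is true.
  4. {¬E, A} — ¬E is true.
  5. {¬F, ¬C} — ¬F is true.
  6. {¬A, F} — ¬A is true.
  7. {¬B, ¬E} — ¬E is true.
  8. {F, B} — B is true.
  9. {F, ¬D} — ¬D is true.
  10. {B, ¬D, ¬A} — B is true.
  11. {¬E, ¬C} — ¬E is true.
  12. {¬B, ¬F} — ¬F is true.
  13. {¬B, ¬D} — ¬D is true.
  14. {¬B, ¬E, ¬C} — ¬E is true.
  15. {¬C, ¬D} — ¬D is true.
  16. {¬F, E} — ¬F is true.
  17. {D, ¬E} — ¬E is true.
  18. {D, ¬F} — ¬F is true.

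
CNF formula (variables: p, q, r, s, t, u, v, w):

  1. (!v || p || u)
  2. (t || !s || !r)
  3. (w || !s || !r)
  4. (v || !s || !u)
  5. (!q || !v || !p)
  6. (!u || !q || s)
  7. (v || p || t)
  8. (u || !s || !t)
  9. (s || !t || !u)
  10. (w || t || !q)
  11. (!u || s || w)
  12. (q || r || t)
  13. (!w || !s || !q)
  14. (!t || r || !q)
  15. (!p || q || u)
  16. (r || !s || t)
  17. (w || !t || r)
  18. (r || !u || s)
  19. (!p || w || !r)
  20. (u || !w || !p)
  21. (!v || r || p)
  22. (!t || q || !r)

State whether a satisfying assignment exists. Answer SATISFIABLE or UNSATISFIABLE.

SATISFIABLE

Try p = False.
Try q = False.
For the remaining variables, r = True, s = False, t = False, u = True, v = True, w = True works.
Every clause has at least one true literal under this assignment.
So p=False, q=False, r=True, s=False, t=False, u=True, v=True, w=True is a satisfying assignment.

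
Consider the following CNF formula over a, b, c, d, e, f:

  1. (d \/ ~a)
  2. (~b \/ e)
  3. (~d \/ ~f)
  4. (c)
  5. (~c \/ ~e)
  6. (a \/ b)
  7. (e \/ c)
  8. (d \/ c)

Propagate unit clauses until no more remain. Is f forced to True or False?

False

(c) is a unit clause: c = True.
From (~c \/ ~e) and c = True: e = False.
(e \/ ~b): since e = False, the clause reduces to (~b). b = False.
In (b \/ a), b is now false; a must hold, so a = True.
(~a \/ d) with a = True leaves only d, so d = True.
(~d \/ ~f) with d = True leaves only ~f, so f = False.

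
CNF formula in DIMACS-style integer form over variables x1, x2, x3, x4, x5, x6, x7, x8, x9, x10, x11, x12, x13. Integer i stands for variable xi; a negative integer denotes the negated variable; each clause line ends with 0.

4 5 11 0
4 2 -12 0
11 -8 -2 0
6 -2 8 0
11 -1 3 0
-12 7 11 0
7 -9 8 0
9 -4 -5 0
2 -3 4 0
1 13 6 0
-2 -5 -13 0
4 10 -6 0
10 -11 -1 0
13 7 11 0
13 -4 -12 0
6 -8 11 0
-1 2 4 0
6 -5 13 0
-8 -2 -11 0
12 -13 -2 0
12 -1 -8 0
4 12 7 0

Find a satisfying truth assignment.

x1=F, x2=T, x3=T, x4=F, x5=T, x6=T, x7=T, x8=F, x9=F, x10=T, x11=F, x12=F, x13=F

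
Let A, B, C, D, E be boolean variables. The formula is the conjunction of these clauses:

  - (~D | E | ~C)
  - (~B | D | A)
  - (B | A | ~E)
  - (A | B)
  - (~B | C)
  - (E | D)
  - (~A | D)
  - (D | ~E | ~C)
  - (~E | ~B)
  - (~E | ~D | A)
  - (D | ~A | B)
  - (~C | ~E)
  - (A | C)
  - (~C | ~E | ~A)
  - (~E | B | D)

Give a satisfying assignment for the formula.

A=T, B=F, C=F, D=T, E=T

Set A = True and propagate.
  then D is forced to True.
The remaining clauses are satisfied by B = False, C = False, E = True.
Check each clause:
  1. (~C | ~D | E) — ~C is true.
  2. (A | D | ~B) — A is true.
  3. (A | ~E | B) — A is true.
  4. (B | A) — A is true.
  5. (C | ~B) — ~B is true.
  6. (E | D) — D is true.
  7. (~A | D) — D is true.
  8. (~E | D | ~C) — D is true.
  9. (~B | ~E) — ~B is true.
  10. (~E | A | ~D) — A is true.
  11. (B | D | ~A) — D is true.
  12. (~C | ~E) — ~C is true.
  13. (C | A) — A is true.
  14. (~C | ~A | ~E) — ~C is true.
  15. (~E | D | B) — D is true.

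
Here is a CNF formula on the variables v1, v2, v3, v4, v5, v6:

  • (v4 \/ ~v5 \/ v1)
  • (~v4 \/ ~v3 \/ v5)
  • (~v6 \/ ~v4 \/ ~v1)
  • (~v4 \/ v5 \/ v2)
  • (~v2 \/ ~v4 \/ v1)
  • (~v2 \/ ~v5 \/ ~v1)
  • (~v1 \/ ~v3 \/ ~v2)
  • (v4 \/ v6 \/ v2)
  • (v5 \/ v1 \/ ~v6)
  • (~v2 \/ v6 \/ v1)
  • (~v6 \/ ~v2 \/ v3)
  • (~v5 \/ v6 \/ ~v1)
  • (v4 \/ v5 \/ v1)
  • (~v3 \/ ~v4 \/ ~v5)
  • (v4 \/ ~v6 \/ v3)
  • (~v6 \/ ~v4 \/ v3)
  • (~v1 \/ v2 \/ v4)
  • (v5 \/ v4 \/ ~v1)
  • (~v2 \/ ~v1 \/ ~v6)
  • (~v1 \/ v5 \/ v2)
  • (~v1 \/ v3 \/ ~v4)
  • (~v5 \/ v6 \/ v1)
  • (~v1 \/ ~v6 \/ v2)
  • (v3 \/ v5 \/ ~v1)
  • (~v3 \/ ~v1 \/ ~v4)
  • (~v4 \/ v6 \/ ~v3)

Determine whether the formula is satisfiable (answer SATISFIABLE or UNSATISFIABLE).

UNSATISFIABLE

v1 = True:
  v4 = True:
    propagation gives v6=False, v5=False, v3=False; an empty clause results — contradiction.
  v4 = False:
    propagation gives v2=True, v5=False; an empty clause results — contradiction.
v1 = False:
  v4 = True:
    propagation gives v2=False, v5=True, v3=False, v6=False; an empty clause results — contradiction.
  v4 = False:
    propagation gives v5=False; an empty clause results — contradiction.
Every branch closes, so no satisfying assignment exists.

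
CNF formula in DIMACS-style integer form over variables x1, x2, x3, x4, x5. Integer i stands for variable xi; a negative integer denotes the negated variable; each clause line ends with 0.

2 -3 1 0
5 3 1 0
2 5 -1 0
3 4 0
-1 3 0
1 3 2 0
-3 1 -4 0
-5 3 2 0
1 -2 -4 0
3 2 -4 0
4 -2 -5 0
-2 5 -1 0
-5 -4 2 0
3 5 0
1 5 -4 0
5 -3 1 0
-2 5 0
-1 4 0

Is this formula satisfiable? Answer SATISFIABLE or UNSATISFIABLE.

SATISFIABLE

Try x1 = True.
  then x3 is forced to True.
  then x4 is forced to True.
Try x2 = True.
  then x5 is forced to True.
So x1=True, x2=True, x3=True, x4=True, x5=True is a satisfying assignment.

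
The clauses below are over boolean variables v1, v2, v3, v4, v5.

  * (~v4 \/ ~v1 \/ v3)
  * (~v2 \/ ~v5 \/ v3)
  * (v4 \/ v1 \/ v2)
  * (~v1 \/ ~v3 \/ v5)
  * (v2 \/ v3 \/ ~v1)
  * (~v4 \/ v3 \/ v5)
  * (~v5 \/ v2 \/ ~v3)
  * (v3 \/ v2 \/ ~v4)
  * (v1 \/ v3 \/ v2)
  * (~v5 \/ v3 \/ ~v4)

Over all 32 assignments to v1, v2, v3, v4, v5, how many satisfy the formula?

Split on v3, then v2.
  v3=1, v2=1: v4 free; 3 ways for (v1,v5) × 2^1 = 6.
  v3=1, v2=0: remaining (v1,v4,v5) ∈ {(0,1,0)} — 1.
  v3=0, v2=1: remaining (v1,v4,v5) ∈ {(0,0,0); (1,0,0)} — 2.
  v3=0, v2=0: a clause becomes empty — 0.
Total: 6 + 1 + 2 + 0 = 9.

9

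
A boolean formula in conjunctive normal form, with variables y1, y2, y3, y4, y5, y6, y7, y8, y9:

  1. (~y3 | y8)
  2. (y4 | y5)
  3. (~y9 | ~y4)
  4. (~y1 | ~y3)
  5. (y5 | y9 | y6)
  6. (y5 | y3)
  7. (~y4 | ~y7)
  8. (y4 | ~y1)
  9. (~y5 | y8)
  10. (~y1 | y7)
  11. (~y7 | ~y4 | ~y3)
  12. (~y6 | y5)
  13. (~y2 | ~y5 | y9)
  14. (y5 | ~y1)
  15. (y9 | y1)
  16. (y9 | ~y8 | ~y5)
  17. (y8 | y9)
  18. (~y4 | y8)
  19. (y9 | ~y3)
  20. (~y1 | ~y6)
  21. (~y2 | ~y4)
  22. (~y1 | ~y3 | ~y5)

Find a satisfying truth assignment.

Pure literal: y2 appears only negated; assign y2 = False.
Set y1 = False and propagate.
  then y9 is forced to True.
  then y4 is forced to False.
  then y5 is forced to True.
  then y8 is forced to True.
y3, y6, y7 are now unconstrained; take y3 = False, y6 = False, y7 = True.

y1 = F, y2 = F, y3 = F, y4 = F, y5 = T, y6 = F, y7 = T, y8 = T, y9 = T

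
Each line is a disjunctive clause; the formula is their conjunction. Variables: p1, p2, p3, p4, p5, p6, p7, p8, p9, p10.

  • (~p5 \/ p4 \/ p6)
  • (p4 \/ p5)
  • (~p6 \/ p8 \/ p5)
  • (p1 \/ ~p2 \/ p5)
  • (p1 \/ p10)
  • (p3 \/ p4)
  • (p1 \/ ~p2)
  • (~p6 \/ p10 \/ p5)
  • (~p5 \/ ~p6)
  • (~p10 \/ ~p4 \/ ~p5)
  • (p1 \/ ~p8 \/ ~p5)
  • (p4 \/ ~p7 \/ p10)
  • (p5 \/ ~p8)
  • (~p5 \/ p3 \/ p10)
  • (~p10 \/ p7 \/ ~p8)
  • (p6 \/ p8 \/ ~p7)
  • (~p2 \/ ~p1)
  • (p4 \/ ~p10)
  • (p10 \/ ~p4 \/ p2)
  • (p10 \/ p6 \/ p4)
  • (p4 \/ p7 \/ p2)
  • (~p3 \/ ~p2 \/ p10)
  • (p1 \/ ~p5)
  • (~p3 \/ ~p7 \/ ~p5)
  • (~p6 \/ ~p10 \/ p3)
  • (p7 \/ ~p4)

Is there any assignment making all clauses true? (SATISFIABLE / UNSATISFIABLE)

UNSATISFIABLE

p5 = True:
  propagation gives p6=False, p4=True, p10=False, p1=True; an empty clause results — contradiction.
p5 = False:
  propagation gives p4=True, p8=False, p6=False, p7=False; an empty clause results — contradiction.
Every branch closes, so no satisfying assignment exists.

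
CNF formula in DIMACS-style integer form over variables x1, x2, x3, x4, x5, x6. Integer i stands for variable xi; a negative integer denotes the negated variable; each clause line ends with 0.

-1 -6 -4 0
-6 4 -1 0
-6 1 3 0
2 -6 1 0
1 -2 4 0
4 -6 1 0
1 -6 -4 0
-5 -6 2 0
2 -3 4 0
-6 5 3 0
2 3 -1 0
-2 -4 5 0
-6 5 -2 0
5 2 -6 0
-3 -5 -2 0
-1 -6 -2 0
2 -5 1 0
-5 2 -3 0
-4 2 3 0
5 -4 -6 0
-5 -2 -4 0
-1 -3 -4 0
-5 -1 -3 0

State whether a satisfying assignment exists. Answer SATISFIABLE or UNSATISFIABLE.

x6 occurs only negated in the remaining clauses — set x6 = False.
Branch on x1: take x1 = True.
Branch on x2: take x2 = True.
Try x3 = False.
For the remaining variables, x4 = False, x5 = False works.
So x1=True, x2=True, x3=False, x4=False, x5=False, x6=False is a satisfying assignment.

SATISFIABLE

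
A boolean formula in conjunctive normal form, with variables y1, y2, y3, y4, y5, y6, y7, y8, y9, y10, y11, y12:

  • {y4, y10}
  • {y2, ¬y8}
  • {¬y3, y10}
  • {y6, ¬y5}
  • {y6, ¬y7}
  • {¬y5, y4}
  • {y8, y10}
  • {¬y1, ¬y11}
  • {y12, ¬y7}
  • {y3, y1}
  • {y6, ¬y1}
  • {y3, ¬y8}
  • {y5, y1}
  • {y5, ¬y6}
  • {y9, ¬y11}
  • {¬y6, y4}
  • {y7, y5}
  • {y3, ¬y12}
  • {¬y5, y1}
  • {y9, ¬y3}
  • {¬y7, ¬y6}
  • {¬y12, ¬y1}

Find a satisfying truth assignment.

y1=True, y2=True, y3=True, y4=True, y5=True, y6=True, y7=False, y8=False, y9=True, y10=True, y11=False, y12=False

Check each clause:
  1. {y4, y10} — y10 is true.
  2. {y2, ¬y8} — ¬y8 is true.
  3. {¬y3, y10} — y10 is true.
  4. {y6, ¬y5} — y6 is true.
  5. {¬y7, y6} — ¬y7 is true.
  6. {¬y5, y4} — y4 is true.
  7. {y8, y10} — y10 is true.
  8. {¬y1, ¬y11} — ¬y11 is true.
  9. {¬y7, y12} — ¬y7 is true.
  10. {y3, y1} — y1 is true.
  11. {y6, ¬y1} — y6 is true.
  12. {¬y8, y3} — ¬y8 is true.
  13. {y1, y5} — y1 is true.
  14. {y5, ¬y6} — y5 is true.
  15. {¬y11, y9} — y9 is true.
  16. {¬y6, y4} — y4 is true.
  17. {y5, y7} — y5 is true.
  18. {¬y12, y3} — y3 is true.
  19. {y1, ¬y5} — y1 is true.
  20. {¬y3, y9} — y9 is true.
  21. {¬y6, ¬y7} — ¬y7 is true.
  22. {¬y12, ¬y1} — ¬y12 is true.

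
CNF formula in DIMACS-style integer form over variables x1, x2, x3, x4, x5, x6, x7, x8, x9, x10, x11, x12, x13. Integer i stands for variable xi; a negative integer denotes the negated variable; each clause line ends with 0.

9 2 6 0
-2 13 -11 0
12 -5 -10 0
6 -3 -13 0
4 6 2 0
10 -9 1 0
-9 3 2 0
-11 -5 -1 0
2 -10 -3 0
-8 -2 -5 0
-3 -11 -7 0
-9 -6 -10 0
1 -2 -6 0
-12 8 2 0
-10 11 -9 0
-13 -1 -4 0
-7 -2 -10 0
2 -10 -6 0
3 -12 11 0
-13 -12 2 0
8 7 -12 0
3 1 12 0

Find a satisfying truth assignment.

x1=True, x2=True, x3=False, x4=False, x5=False, x6=False, x7=True, x8=True, x9=True, x10=False, x11=True, x12=True, x13=True

Pure literal: x5 appears only negated; assign x5 = False.
Try x1 = True.
The remaining clauses are satisfied by x2 = True, x3 = False, x4 = False, x6 = False, x7 = True, x8 = True, x9 = True, x10 = False, x11 = True, x12 = True, x13 = True.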